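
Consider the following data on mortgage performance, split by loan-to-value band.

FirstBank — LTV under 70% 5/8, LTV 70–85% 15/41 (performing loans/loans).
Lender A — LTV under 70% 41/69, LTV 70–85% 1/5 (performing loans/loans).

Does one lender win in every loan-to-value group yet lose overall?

Yes

LTV under 70%: FirstBank 5/8 = 62.5%, Lender A 41/69 = 59.4% → FirstBank
LTV 70–85%: FirstBank 15/41 = 36.6%, Lender A 1/5 = 20.0% → FirstBank
Overall: FirstBank 20/49 = 40.8%, Lender A 42/74 = 56.8% → Lender A
FirstBank wins each loan-to-value group but Lender A wins overall — the comparison reverses. FirstBank's loans skew toward LTV 70–85%, which has a lower base rate.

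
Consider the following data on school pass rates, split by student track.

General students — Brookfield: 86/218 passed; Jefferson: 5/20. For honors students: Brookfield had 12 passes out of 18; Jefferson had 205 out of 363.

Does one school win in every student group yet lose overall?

General: Brookfield 86/218 = 39.4%, Jefferson 5/20 = 25.0% → Brookfield
Honors: Brookfield 12/18 = 66.7%, Jefferson 205/363 = 56.5% → Brookfield
Overall: Brookfield 98/236 = 41.5%, Jefferson 210/383 = 54.8% → Jefferson
Brookfield wins each student group but Jefferson wins overall — the comparison reverses. Brookfield's students skew toward general, which has a lower base rate.

Yes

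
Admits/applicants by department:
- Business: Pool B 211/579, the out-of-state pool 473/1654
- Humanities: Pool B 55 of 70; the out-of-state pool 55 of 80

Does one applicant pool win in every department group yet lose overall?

No

Business: Pool B 211/579 = 36.4%, the out-of-state pool 473/1654 = 28.6% → Pool B
Humanities: Pool B 55/70 = 78.6%, the out-of-state pool 55/80 = 68.8% → Pool B
Overall: Pool B 266/649 = 41.0%, the out-of-state pool 528/1734 = 30.4% → Pool B
Pool B wins overall and in every department group — no reversal.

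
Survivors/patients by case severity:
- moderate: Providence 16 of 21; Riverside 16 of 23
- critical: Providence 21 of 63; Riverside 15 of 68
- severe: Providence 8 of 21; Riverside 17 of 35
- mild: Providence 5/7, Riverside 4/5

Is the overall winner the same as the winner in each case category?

Moderate: Providence 16/21 = 76.2%, Riverside 16/23 = 69.6% → Providence
Critical: Providence 21/63 = 33.3%, Riverside 15/68 = 22.1% → Providence
Severe: Providence 8/21 = 38.1%, Riverside 17/35 = 48.6% → Riverside
Mild: Providence 5/7 = 71.4%, Riverside 4/5 = 80.0% → Riverside
Overall: Providence 50/112 = 44.6%, Riverside 52/131 = 39.7% → Providence
Neither sweeps: Providence wins 2 of 4 groups, Riverside wins 2. Providence wins overall but not every group — no Simpson reversal.

No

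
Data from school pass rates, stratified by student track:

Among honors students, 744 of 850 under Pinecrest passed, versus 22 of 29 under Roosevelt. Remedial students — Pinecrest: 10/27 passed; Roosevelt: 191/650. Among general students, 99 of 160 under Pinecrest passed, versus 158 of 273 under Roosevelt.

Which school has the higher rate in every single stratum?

Pinecrest

Honors: Pinecrest 744/850 = 87.5%, Roosevelt 22/29 = 75.9% → Pinecrest
Remedial: Pinecrest 10/27 = 37.0%, Roosevelt 191/650 = 29.4% → Pinecrest
General: Pinecrest 99/160 = 61.9%, Roosevelt 158/273 = 57.9% → Pinecrest
Pinecrest has the higher rate in all 3 groups.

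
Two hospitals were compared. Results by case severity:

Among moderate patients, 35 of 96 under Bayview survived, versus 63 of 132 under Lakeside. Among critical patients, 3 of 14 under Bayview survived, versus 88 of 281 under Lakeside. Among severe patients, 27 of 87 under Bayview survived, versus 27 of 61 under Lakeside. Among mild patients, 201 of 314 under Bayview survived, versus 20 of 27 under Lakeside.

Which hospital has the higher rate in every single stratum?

Moderate: Bayview 35/96 = 36.5%, Lakeside 63/132 = 47.7% → Lakeside
Critical: Bayview 3/14 = 21.4%, Lakeside 88/281 = 31.3% → Lakeside
Severe: Bayview 27/87 = 31.0%, Lakeside 27/61 = 44.3% → Lakeside
Mild: Bayview 201/314 = 64.0%, Lakeside 20/27 = 74.1% → Lakeside
Lakeside has the higher rate in all 4 groups.

Lakeside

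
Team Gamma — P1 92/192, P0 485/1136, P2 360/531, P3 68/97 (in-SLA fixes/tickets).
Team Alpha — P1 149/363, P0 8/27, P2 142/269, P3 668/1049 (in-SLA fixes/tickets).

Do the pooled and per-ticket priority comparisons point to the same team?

P1: Team Gamma 92/192 = 47.9%, Team Alpha 149/363 = 41.0% → Team Gamma
P0: Team Gamma 485/1136 = 42.7%, Team Alpha 8/27 = 29.6% → Team Gamma
P2: Team Gamma 360/531 = 67.8%, Team Alpha 142/269 = 52.8% → Team Gamma
P3: Team Gamma 68/97 = 70.1%, Team Alpha 668/1049 = 63.7% → Team Gamma
Overall: Team Gamma 1005/1956 = 51.4%, Team Alpha 967/1708 = 56.6% → Team Alpha
Team Gamma wins each ticket group but Team Alpha wins overall — the comparison reverses. Team Gamma's tickets skew toward P0, which has a lower base rate.

No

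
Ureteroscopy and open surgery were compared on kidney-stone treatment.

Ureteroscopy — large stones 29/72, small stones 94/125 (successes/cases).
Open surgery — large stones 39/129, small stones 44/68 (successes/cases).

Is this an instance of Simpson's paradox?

Large stones: ureteroscopy 29/72 = 40.3%, open surgery 39/129 = 30.2% → ureteroscopy
Small stones: ureteroscopy 94/125 = 75.2%, open surgery 44/68 = 64.7% → ureteroscopy
Overall: ureteroscopy 123/197 = 62.4%, open surgery 83/197 = 42.1% → ureteroscopy
Ureteroscopy wins overall and in every stone group — no reversal.

No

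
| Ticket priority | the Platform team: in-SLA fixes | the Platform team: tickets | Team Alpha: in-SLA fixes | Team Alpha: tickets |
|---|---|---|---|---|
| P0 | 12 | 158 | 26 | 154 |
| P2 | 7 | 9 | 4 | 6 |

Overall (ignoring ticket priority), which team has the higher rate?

P0: the Platform team 12/158 = 7.6%, Team Alpha 26/154 = 16.9% → Team Alpha
P2: the Platform team 7/9 = 77.8%, Team Alpha 4/6 = 66.7% → the Platform team
Overall: the Platform team 19/167 = 11.4%, Team Alpha 30/160 = 18.8% → Team Alpha
(Neither sweeps every ticket group, but Team Alpha has the higher pooled rate.)

Team Alpha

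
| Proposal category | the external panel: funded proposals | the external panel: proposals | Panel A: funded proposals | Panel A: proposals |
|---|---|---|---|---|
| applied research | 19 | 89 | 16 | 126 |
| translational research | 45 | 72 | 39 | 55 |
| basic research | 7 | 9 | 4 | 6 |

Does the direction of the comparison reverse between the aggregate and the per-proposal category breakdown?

Applied research: the external panel 19/89 = 21.3%, Panel A 16/126 = 12.7% → the external panel
Translational research: the external panel 45/72 = 62.5%, Panel A 39/55 = 70.9% → Panel A
Basic research: the external panel 7/9 = 77.8%, Panel A 4/6 = 66.7% → the external panel
Overall: the external panel 71/170 = 41.8%, Panel A 59/187 = 31.6% → the external panel
Neither sweeps: the external panel wins 2 of 3 groups, Panel A wins 1. The external panel wins overall but not every group — no Simpson reversal.

No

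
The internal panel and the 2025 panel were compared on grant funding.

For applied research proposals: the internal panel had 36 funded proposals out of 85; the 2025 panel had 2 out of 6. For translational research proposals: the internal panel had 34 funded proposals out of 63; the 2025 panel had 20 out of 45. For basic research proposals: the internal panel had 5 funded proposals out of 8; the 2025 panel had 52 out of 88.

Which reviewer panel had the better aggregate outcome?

the 2025 panel

Applied research: the internal panel 36/85 = 42.4%, the 2025 panel 2/6 = 33.3% → the internal panel
Translational research: the internal panel 34/63 = 54.0%, the 2025 panel 20/45 = 44.4% → the internal panel
Basic research: the internal panel 5/8 = 62.5%, the 2025 panel 52/88 = 59.1% → the internal panel
Overall: the internal panel 75/156 = 48.1%, the 2025 panel 74/139 = 53.2% → the 2025 panel
(The internal panel wins every proposal group but the 2025 panel wins overall — the internal panel's proposals skew toward the low-rate applied research group.)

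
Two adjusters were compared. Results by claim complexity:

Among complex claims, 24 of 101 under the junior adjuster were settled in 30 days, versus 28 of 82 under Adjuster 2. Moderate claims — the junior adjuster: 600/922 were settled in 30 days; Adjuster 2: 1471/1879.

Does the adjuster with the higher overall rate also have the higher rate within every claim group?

Complex: the junior adjuster 24/101 = 23.8%, Adjuster 2 28/82 = 34.1% → Adjuster 2
Moderate: the junior adjuster 600/922 = 65.1%, Adjuster 2 1471/1879 = 78.3% → Adjuster 2
Overall: the junior adjuster 624/1023 = 61.0%, Adjuster 2 1499/1961 = 76.4% → Adjuster 2
Adjuster 2 wins overall and in every claim group — no reversal.

Yes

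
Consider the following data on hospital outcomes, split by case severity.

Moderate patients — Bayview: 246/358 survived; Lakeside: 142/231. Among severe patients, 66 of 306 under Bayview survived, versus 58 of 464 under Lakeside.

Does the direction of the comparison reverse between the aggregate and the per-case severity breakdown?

No

Moderate: Bayview 246/358 = 68.7%, Lakeside 142/231 = 61.5% → Bayview
Severe: Bayview 66/306 = 21.6%, Lakeside 58/464 = 12.5% → Bayview
Overall: Bayview 312/664 = 47.0%, Lakeside 200/695 = 28.8% → Bayview
Bayview wins overall and in every case group — no reversal.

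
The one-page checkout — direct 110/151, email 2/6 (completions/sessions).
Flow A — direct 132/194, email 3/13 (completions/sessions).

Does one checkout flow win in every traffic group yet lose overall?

No

Direct: the one-page checkout 110/151 = 72.8%, Flow A 132/194 = 68.0% → the one-page checkout
Email: the one-page checkout 2/6 = 33.3%, Flow A 3/13 = 23.1% → the one-page checkout
Overall: the one-page checkout 112/157 = 71.3%, Flow A 135/207 = 65.2% → the one-page checkout
The one-page checkout wins overall and in every traffic group — no reversal.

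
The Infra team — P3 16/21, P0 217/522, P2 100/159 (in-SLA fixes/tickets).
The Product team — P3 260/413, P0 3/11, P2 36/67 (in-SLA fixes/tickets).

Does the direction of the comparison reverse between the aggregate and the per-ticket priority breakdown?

Yes

P3: the Infra team 16/21 = 76.2%, the Product team 260/413 = 63.0% → the Infra team
P0: the Infra team 217/522 = 41.6%, the Product team 3/11 = 27.3% → the Infra team
P2: the Infra team 100/159 = 62.9%, the Product team 36/67 = 53.7% → the Infra team
Overall: the Infra team 333/702 = 47.4%, the Product team 299/491 = 60.9% → the Product team
The Infra team wins each ticket group but the Product team wins overall — the comparison reverses. The Infra team's tickets skew toward P0, which has a lower base rate.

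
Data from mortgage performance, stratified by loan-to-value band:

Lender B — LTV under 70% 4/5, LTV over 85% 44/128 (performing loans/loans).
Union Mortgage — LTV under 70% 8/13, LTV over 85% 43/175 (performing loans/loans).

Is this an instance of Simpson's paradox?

LTV under 70%: Lender B 4/5 = 80.0%, Union Mortgage 8/13 = 61.5% → Lender B
LTV over 85%: Lender B 44/128 = 34.4%, Union Mortgage 43/175 = 24.6% → Lender B
Overall: Lender B 48/133 = 36.1%, Union Mortgage 51/188 = 27.1% → Lender B
Lender B wins overall and in every loan-to-value group — no reversal.

No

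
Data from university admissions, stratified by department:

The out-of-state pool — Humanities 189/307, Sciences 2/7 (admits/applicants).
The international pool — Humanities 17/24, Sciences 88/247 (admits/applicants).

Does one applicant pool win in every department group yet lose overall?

Humanities: the out-of-state pool 189/307 = 61.6%, the international pool 17/24 = 70.8% → the international pool
Sciences: the out-of-state pool 2/7 = 28.6%, the international pool 88/247 = 35.6% → the international pool
Overall: the out-of-state pool 191/314 = 60.8%, the international pool 105/271 = 38.7% → the out-of-state pool
The international pool wins each department group but the out-of-state pool wins overall — the comparison reverses. The international pool's applicants skew toward Sciences, which has a lower base rate.

Yes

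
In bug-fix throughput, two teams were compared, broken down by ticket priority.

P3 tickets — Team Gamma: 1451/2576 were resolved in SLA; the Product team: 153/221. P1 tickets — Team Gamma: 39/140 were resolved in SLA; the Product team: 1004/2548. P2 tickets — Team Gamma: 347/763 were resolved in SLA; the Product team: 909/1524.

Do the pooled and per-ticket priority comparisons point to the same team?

P3: Team Gamma 1451/2576 = 56.3%, the Product team 153/221 = 69.2% → the Product team
P1: Team Gamma 39/140 = 27.9%, the Product team 1004/2548 = 39.4% → the Product team
P2: Team Gamma 347/763 = 45.5%, the Product team 909/1524 = 59.6% → the Product team
Overall: Team Gamma 1837/3479 = 52.8%, the Product team 2066/4293 = 48.1% → Team Gamma
The Product team wins each ticket group but Team Gamma wins overall — the comparison reverses. The Product team's tickets skew toward P1, which has a lower base rate.

No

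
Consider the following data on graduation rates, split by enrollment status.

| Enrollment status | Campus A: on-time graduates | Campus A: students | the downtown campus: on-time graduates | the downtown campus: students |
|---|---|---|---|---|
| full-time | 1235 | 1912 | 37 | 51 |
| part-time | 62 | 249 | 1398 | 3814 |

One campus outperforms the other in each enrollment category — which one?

the downtown campus

Full-time: Campus A 1235/1912 = 64.6%, the downtown campus 37/51 = 72.5% → the downtown campus
Part-time: Campus A 62/249 = 24.9%, the downtown campus 1398/3814 = 36.7% → the downtown campus
The downtown campus has the higher rate in both groups.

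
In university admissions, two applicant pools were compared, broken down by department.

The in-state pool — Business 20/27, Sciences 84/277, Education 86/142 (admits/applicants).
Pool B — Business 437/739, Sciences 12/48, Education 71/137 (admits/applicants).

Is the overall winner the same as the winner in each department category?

No

Business: the in-state pool 20/27 = 74.1%, Pool B 437/739 = 59.1% → the in-state pool
Sciences: the in-state pool 84/277 = 30.3%, Pool B 12/48 = 25.0% → the in-state pool
Education: the in-state pool 86/142 = 60.6%, Pool B 71/137 = 51.8% → the in-state pool
Overall: the in-state pool 190/446 = 42.6%, Pool B 520/924 = 56.3% → Pool B
The in-state pool wins each department group but Pool B wins overall — the comparison reverses. The in-state pool's applicants skew toward Sciences, which has a lower base rate.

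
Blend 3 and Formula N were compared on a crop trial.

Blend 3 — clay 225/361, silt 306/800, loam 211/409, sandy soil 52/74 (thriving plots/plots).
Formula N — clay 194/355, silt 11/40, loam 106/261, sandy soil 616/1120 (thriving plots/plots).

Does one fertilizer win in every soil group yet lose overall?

Yes

Clay: Blend 3 225/361 = 62.3%, Formula N 194/355 = 54.6% → Blend 3
Silt: Blend 3 306/800 = 38.2%, Formula N 11/40 = 27.5% → Blend 3
Loam: Blend 3 211/409 = 51.6%, Formula N 106/261 = 40.6% → Blend 3
Sandy soil: Blend 3 52/74 = 70.3%, Formula N 616/1120 = 55.0% → Blend 3
Overall: Blend 3 794/1644 = 48.3%, Formula N 927/1776 = 52.2% → Formula N
Blend 3 wins each soil group but Formula N wins overall — the comparison reverses. Blend 3's plots skew toward silt, which has a lower base rate.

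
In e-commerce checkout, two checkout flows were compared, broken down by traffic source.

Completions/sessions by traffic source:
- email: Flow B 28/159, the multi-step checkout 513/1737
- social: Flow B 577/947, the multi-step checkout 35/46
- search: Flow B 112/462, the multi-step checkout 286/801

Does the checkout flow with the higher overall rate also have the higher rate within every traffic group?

No

Email: Flow B 28/159 = 17.6%, the multi-step checkout 513/1737 = 29.5% → the multi-step checkout
Social: Flow B 577/947 = 60.9%, the multi-step checkout 35/46 = 76.1% → the multi-step checkout
Search: Flow B 112/462 = 24.2%, the multi-step checkout 286/801 = 35.7% → the multi-step checkout
Overall: Flow B 717/1568 = 45.7%, the multi-step checkout 834/2584 = 32.3% → Flow B
The multi-step checkout wins each traffic group but Flow B wins overall — the comparison reverses. The multi-step checkout's sessions skew toward email, which has a lower base rate.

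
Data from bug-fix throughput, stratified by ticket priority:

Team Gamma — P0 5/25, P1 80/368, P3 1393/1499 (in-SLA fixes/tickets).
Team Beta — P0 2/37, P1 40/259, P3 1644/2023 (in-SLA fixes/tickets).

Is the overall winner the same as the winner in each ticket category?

Yes

P0: Team Gamma 5/25 = 20.0%, Team Beta 2/37 = 5.4% → Team Gamma
P1: Team Gamma 80/368 = 21.7%, Team Beta 40/259 = 15.4% → Team Gamma
P3: Team Gamma 1393/1499 = 92.9%, Team Beta 1644/2023 = 81.3% → Team Gamma
Overall: Team Gamma 1478/1892 = 78.1%, Team Beta 1686/2319 = 72.7% → Team Gamma
Team Gamma wins overall and in every ticket group — no reversal.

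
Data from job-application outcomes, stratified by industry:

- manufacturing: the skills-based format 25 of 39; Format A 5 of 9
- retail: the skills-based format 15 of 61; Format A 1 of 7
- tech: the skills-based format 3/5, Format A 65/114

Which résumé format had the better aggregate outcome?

Manufacturing: the skills-based format 25/39 = 64.1%, Format A 5/9 = 55.6% → the skills-based format
Retail: the skills-based format 15/61 = 24.6%, Format A 1/7 = 14.3% → the skills-based format
Tech: the skills-based format 3/5 = 60.0%, Format A 65/114 = 57.0% → the skills-based format
Overall: the skills-based format 43/105 = 41.0%, Format A 71/130 = 54.6% → Format A
(The skills-based format wins every industry group but Format A wins overall — the skills-based format's applications skew toward the low-rate retail group.)

Format A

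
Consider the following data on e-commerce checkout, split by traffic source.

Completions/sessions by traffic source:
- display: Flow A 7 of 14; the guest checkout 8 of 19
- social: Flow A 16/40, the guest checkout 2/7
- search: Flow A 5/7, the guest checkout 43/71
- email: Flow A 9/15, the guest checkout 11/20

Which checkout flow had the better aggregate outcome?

the guest checkout

Display: Flow A 7/14 = 50.0%, the guest checkout 8/19 = 42.1% → Flow A
Social: Flow A 16/40 = 40.0%, the guest checkout 2/7 = 28.6% → Flow A
Search: Flow A 5/7 = 71.4%, the guest checkout 43/71 = 60.6% → Flow A
Email: Flow A 9/15 = 60.0%, the guest checkout 11/20 = 55.0% → Flow A
Overall: Flow A 37/76 = 48.7%, the guest checkout 64/117 = 54.7% → the guest checkout
(Flow A wins every traffic group but the guest checkout wins overall — Flow A's sessions skew toward the low-rate social group.)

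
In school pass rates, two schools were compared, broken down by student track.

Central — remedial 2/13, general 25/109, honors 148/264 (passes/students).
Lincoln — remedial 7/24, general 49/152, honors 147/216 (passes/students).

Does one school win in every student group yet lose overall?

Remedial: Central 2/13 = 15.4%, Lincoln 7/24 = 29.2% → Lincoln
General: Central 25/109 = 22.9%, Lincoln 49/152 = 32.2% → Lincoln
Honors: Central 148/264 = 56.1%, Lincoln 147/216 = 68.1% → Lincoln
Overall: Central 175/386 = 45.3%, Lincoln 203/392 = 51.8% → Lincoln
Lincoln wins overall and in every student group — no reversal.

No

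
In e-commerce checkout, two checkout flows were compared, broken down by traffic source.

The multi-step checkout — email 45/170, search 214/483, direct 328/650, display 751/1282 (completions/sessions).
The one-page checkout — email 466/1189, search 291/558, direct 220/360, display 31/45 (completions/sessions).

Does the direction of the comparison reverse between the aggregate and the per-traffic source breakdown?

Email: the multi-step checkout 45/170 = 26.5%, the one-page checkout 466/1189 = 39.2% → the one-page checkout
Search: the multi-step checkout 214/483 = 44.3%, the one-page checkout 291/558 = 52.2% → the one-page checkout
Direct: the multi-step checkout 328/650 = 50.5%, the one-page checkout 220/360 = 61.1% → the one-page checkout
Display: the multi-step checkout 751/1282 = 58.6%, the one-page checkout 31/45 = 68.9% → the one-page checkout
Overall: the multi-step checkout 1338/2585 = 51.8%, the one-page checkout 1008/2152 = 46.8% → the multi-step checkout
The one-page checkout wins each traffic group but the multi-step checkout wins overall — the comparison reverses. The one-page checkout's sessions skew toward email, which has a lower base rate.

Yes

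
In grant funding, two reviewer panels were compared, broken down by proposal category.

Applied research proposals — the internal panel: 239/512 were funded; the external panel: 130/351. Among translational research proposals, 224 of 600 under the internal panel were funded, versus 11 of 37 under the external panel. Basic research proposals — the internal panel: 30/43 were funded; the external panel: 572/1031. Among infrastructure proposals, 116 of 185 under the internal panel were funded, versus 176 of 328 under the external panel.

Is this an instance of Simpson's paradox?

Applied research: the internal panel 239/512 = 46.7%, the external panel 130/351 = 37.0% → the internal panel
Translational research: the internal panel 224/600 = 37.3%, the external panel 11/37 = 29.7% → the internal panel
Basic research: the internal panel 30/43 = 69.8%, the external panel 572/1031 = 55.5% → the internal panel
Infrastructure: the internal panel 116/185 = 62.7%, the external panel 176/328 = 53.7% → the internal panel
Overall: the internal panel 609/1340 = 45.4%, the external panel 889/1747 = 50.9% → the external panel
The internal panel wins each proposal group but the external panel wins overall — the comparison reverses. The internal panel's proposals skew toward translational research, which has a lower base rate.

Yes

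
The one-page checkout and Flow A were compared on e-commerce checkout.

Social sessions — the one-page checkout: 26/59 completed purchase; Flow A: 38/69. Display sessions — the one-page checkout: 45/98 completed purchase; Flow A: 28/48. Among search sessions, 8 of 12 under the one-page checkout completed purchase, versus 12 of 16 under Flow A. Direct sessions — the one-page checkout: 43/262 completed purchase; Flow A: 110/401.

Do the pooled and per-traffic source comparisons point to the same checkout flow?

Yes

Social: the one-page checkout 26/59 = 44.1%, Flow A 38/69 = 55.1% → Flow A
Display: the one-page checkout 45/98 = 45.9%, Flow A 28/48 = 58.3% → Flow A
Search: the one-page checkout 8/12 = 66.7%, Flow A 12/16 = 75.0% → Flow A
Direct: the one-page checkout 43/262 = 16.4%, Flow A 110/401 = 27.4% → Flow A
Overall: the one-page checkout 122/431 = 28.3%, Flow A 188/534 = 35.2% → Flow A
Flow A wins overall and in every traffic group — no reversal.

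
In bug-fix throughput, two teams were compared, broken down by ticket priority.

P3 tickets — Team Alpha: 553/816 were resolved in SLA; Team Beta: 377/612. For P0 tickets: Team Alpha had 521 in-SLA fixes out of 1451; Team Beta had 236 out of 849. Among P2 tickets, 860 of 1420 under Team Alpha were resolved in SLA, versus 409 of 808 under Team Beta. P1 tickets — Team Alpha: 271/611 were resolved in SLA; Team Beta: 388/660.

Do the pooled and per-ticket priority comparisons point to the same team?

No

P3: Team Alpha 553/816 = 67.8%, Team Beta 377/612 = 61.6% → Team Alpha
P0: Team Alpha 521/1451 = 35.9%, Team Beta 236/849 = 27.8% → Team Alpha
P2: Team Alpha 860/1420 = 60.6%, Team Beta 409/808 = 50.6% → Team Alpha
P1: Team Alpha 271/611 = 44.4%, Team Beta 388/660 = 58.8% → Team Beta
Overall: Team Alpha 2205/4298 = 51.3%, Team Beta 1410/2929 = 48.1% → Team Alpha
Neither sweeps: Team Alpha wins 3 of 4 groups, Team Beta wins 1. Team Alpha wins overall but not every group — no Simpson reversal.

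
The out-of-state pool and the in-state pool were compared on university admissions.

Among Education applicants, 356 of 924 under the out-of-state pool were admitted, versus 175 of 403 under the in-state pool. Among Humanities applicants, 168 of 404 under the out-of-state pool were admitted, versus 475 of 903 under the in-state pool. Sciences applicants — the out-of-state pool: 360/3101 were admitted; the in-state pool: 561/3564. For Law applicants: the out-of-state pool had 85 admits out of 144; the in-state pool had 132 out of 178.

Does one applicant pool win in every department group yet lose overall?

Education: the out-of-state pool 356/924 = 38.5%, the in-state pool 175/403 = 43.4% → the in-state pool
Humanities: the out-of-state pool 168/404 = 41.6%, the in-state pool 475/903 = 52.6% → the in-state pool
Sciences: the out-of-state pool 360/3101 = 11.6%, the in-state pool 561/3564 = 15.7% → the in-state pool
Law: the out-of-state pool 85/144 = 59.0%, the in-state pool 132/178 = 74.2% → the in-state pool
Overall: the out-of-state pool 969/4573 = 21.2%, the in-state pool 1343/5048 = 26.6% → the in-state pool
The in-state pool wins overall and in every department group — no reversal.

No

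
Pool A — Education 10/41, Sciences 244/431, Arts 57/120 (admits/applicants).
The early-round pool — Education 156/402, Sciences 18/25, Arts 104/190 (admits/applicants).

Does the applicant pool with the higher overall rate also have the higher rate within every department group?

Education: Pool A 10/41 = 24.4%, the early-round pool 156/402 = 38.8% → the early-round pool
Sciences: Pool A 244/431 = 56.6%, the early-round pool 18/25 = 72.0% → the early-round pool
Arts: Pool A 57/120 = 47.5%, the early-round pool 104/190 = 54.7% → the early-round pool
Overall: Pool A 311/592 = 52.5%, the early-round pool 278/617 = 45.1% → Pool A
The early-round pool wins each department group but Pool A wins overall — the comparison reverses. The early-round pool's applicants skew toward Education, which has a lower base rate.

No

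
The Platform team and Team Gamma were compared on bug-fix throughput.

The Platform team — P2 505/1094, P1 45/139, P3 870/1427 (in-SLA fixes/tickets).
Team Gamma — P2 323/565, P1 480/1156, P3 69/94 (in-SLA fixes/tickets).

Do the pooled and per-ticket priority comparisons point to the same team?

P2: the Platform team 505/1094 = 46.2%, Team Gamma 323/565 = 57.2% → Team Gamma
P1: the Platform team 45/139 = 32.4%, Team Gamma 480/1156 = 41.5% → Team Gamma
P3: the Platform team 870/1427 = 61.0%, Team Gamma 69/94 = 73.4% → Team Gamma
Overall: the Platform team 1420/2660 = 53.4%, Team Gamma 872/1815 = 48.0% → the Platform team
Team Gamma wins each ticket group but the Platform team wins overall — the comparison reverses. Team Gamma's tickets skew toward P1, which has a lower base rate.

No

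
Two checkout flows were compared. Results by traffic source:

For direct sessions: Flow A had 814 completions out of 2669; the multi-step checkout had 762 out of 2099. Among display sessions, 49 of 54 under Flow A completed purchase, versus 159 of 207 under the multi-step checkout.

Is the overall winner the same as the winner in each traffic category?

Direct: Flow A 814/2669 = 30.5%, the multi-step checkout 762/2099 = 36.3% → the multi-step checkout
Display: Flow A 49/54 = 90.7%, the multi-step checkout 159/207 = 76.8% → Flow A
Overall: Flow A 863/2723 = 31.7%, the multi-step checkout 921/2306 = 39.9% → the multi-step checkout
Neither sweeps: Flow A wins 1 of 2 groups, the multi-step checkout wins 1. The multi-step checkout wins overall but not every group — no Simpson reversal.

No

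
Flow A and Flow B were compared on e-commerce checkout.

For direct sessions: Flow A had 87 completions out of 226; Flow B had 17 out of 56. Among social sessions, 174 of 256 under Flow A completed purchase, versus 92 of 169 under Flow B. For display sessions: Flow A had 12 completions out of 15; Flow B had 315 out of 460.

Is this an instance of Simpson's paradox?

Yes

Direct: Flow A 87/226 = 38.5%, Flow B 17/56 = 30.4% → Flow A
Social: Flow A 174/256 = 68.0%, Flow B 92/169 = 54.4% → Flow A
Display: Flow A 12/15 = 80.0%, Flow B 315/460 = 68.5% → Flow A
Overall: Flow A 273/497 = 54.9%, Flow B 424/685 = 61.9% → Flow B
Flow A wins each traffic group but Flow B wins overall — the comparison reverses. Flow A's sessions skew toward direct, which has a lower base rate.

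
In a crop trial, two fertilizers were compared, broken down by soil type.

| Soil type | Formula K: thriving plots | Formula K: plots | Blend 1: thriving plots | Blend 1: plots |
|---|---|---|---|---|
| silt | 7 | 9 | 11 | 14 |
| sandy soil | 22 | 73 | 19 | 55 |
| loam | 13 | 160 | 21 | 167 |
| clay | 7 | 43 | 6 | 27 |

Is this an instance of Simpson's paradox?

Silt: Formula K 7/9 = 77.8%, Blend 1 11/14 = 78.6% → Blend 1
Sandy soil: Formula K 22/73 = 30.1%, Blend 1 19/55 = 34.5% → Blend 1
Loam: Formula K 13/160 = 8.1%, Blend 1 21/167 = 12.6% → Blend 1
Clay: Formula K 7/43 = 16.3%, Blend 1 6/27 = 22.2% → Blend 1
Overall: Formula K 49/285 = 17.2%, Blend 1 57/263 = 21.7% → Blend 1
Blend 1 wins overall and in every soil group — no reversal.

No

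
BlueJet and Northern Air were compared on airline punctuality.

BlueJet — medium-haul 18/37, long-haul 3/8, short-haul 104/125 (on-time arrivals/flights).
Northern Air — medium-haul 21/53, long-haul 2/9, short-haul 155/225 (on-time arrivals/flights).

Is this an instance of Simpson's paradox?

No

Medium-haul: BlueJet 18/37 = 48.6%, Northern Air 21/53 = 39.6% → BlueJet
Long-haul: BlueJet 3/8 = 37.5%, Northern Air 2/9 = 22.2% → BlueJet
Short-haul: BlueJet 104/125 = 83.2%, Northern Air 155/225 = 68.9% → BlueJet
Overall: BlueJet 125/170 = 73.5%, Northern Air 178/287 = 62.0% → BlueJet
BlueJet wins overall and in every route group — no reversal.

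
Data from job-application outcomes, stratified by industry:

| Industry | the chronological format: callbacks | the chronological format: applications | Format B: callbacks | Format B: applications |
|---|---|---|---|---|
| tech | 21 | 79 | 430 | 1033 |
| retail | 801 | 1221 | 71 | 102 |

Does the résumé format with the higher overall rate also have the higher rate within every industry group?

Tech: the chronological format 21/79 = 26.6%, Format B 430/1033 = 41.6% → Format B
Retail: the chronological format 801/1221 = 65.6%, Format B 71/102 = 69.6% → Format B
Overall: the chronological format 822/1300 = 63.2%, Format B 501/1135 = 44.1% → the chronological format
Format B wins each industry group but the chronological format wins overall — the comparison reverses. Format B's applications skew toward tech, which has a lower base rate.

No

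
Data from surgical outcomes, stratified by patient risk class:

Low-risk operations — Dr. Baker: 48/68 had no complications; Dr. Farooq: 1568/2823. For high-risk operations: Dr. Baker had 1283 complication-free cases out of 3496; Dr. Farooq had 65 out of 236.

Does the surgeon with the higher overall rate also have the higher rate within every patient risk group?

Low-risk: Dr. Baker 48/68 = 70.6%, Dr. Farooq 1568/2823 = 55.5% → Dr. Baker
High-risk: Dr. Baker 1283/3496 = 36.7%, Dr. Farooq 65/236 = 27.5% → Dr. Baker
Overall: Dr. Baker 1331/3564 = 37.3%, Dr. Farooq 1633/3059 = 53.4% → Dr. Farooq
Dr. Baker wins each patient risk group but Dr. Farooq wins overall — the comparison reverses. Dr. Baker's operations skew toward high-risk, which has a lower base rate.

No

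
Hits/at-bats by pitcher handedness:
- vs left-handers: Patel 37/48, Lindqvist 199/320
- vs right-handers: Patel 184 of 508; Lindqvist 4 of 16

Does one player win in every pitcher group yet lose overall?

Yes

Vs left-handers: Patel 37/48 = 77.1%, Lindqvist 199/320 = 62.2% → Patel
Vs right-handers: Patel 184/508 = 36.2%, Lindqvist 4/16 = 25.0% → Patel
Overall: Patel 221/556 = 39.7%, Lindqvist 203/336 = 60.4% → Lindqvist
Patel wins each pitcher group but Lindqvist wins overall — the comparison reverses. Patel's at-bats skew toward vs right-handers, which has a lower base rate.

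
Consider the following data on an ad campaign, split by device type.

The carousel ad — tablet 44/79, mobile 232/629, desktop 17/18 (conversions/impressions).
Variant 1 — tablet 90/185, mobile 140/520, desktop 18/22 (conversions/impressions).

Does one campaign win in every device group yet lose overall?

Tablet: the carousel ad 44/79 = 55.7%, Variant 1 90/185 = 48.6% → the carousel ad
Mobile: the carousel ad 232/629 = 36.9%, Variant 1 140/520 = 26.9% → the carousel ad
Desktop: the carousel ad 17/18 = 94.4%, Variant 1 18/22 = 81.8% → the carousel ad
Overall: the carousel ad 293/726 = 40.4%, Variant 1 248/727 = 34.1% → the carousel ad
The carousel ad wins overall and in every device group — no reversal.

No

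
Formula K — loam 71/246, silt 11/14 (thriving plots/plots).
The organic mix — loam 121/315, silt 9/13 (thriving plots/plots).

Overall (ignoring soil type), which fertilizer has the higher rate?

Loam: Formula K 71/246 = 28.9%, the organic mix 121/315 = 38.4% → the organic mix
Silt: Formula K 11/14 = 78.6%, the organic mix 9/13 = 69.2% → Formula K
Overall: Formula K 82/260 = 31.5%, the organic mix 130/328 = 39.6% → the organic mix
(Neither sweeps every soil group, but the organic mix has the higher pooled rate.)

the organic mix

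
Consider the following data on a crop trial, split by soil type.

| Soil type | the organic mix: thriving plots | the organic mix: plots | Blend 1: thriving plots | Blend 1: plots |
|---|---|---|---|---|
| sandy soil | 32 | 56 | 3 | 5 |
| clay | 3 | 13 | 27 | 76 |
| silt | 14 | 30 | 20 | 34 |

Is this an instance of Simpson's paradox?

Yes

Sandy soil: the organic mix 32/56 = 57.1%, Blend 1 3/5 = 60.0% → Blend 1
Clay: the organic mix 3/13 = 23.1%, Blend 1 27/76 = 35.5% → Blend 1
Silt: the organic mix 14/30 = 46.7%, Blend 1 20/34 = 58.8% → Blend 1
Overall: the organic mix 49/99 = 49.5%, Blend 1 50/115 = 43.5% → the organic mix
Blend 1 wins each soil group but the organic mix wins overall — the comparison reverses. Blend 1's plots skew toward clay, which has a lower base rate.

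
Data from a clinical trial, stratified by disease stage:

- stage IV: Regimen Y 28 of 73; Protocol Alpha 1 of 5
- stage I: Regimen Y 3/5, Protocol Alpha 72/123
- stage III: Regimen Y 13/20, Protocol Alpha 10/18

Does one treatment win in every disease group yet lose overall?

Stage IV: Regimen Y 28/73 = 38.4%, Protocol Alpha 1/5 = 20.0% → Regimen Y
Stage I: Regimen Y 3/5 = 60.0%, Protocol Alpha 72/123 = 58.5% → Regimen Y
Stage III: Regimen Y 13/20 = 65.0%, Protocol Alpha 10/18 = 55.6% → Regimen Y
Overall: Regimen Y 44/98 = 44.9%, Protocol Alpha 83/146 = 56.8% → Protocol Alpha
Regimen Y wins each disease group but Protocol Alpha wins overall — the comparison reverses. Regimen Y's patients skew toward stage IV, which has a lower base rate.

Yes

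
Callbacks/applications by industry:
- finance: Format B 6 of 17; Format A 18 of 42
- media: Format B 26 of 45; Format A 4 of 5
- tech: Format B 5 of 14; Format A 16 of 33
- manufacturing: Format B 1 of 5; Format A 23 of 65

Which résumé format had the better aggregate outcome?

Format B

Finance: Format B 6/17 = 35.3%, Format A 18/42 = 42.9% → Format A
Media: Format B 26/45 = 57.8%, Format A 4/5 = 80.0% → Format A
Tech: Format B 5/14 = 35.7%, Format A 16/33 = 48.5% → Format A
Manufacturing: Format B 1/5 = 20.0%, Format A 23/65 = 35.4% → Format A
Overall: Format B 38/81 = 46.9%, Format A 61/145 = 42.1% → Format B
(Format A wins every industry group but Format B wins overall — Format A's applications skew toward the low-rate manufacturing group.)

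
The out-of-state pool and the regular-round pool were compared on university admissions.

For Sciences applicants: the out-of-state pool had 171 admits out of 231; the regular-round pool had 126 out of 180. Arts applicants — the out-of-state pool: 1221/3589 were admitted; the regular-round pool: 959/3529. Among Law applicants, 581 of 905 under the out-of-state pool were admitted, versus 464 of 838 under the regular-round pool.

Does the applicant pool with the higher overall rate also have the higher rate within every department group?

Sciences: the out-of-state pool 171/231 = 74.0%, the regular-round pool 126/180 = 70.0% → the out-of-state pool
Arts: the out-of-state pool 1221/3589 = 34.0%, the regular-round pool 959/3529 = 27.2% → the out-of-state pool
Law: the out-of-state pool 581/905 = 64.2%, the regular-round pool 464/838 = 55.4% → the out-of-state pool
Overall: the out-of-state pool 1973/4725 = 41.8%, the regular-round pool 1549/4547 = 34.1% → the out-of-state pool
The out-of-state pool wins overall and in every department group — no reversal.

Yes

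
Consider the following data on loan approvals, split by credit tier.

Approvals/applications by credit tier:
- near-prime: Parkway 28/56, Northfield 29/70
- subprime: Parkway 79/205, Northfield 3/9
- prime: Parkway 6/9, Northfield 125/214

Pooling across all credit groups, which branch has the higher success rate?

Northfield

Near-prime: Parkway 28/56 = 50.0%, Northfield 29/70 = 41.4% → Parkway
Subprime: Parkway 79/205 = 38.5%, Northfield 3/9 = 33.3% → Parkway
Prime: Parkway 6/9 = 66.7%, Northfield 125/214 = 58.4% → Parkway
Overall: Parkway 113/270 = 41.9%, Northfield 157/293 = 53.6% → Northfield
(Parkway wins every credit group but Northfield wins overall — Parkway's applications skew toward the low-rate subprime group.)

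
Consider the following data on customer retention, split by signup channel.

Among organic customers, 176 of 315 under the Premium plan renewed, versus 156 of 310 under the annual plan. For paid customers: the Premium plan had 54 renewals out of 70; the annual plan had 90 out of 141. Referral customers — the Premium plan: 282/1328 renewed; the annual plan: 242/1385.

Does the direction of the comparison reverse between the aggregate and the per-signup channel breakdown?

Organic: the Premium plan 176/315 = 55.9%, the annual plan 156/310 = 50.3% → the Premium plan
Paid: the Premium plan 54/70 = 77.1%, the annual plan 90/141 = 63.8% → the Premium plan
Referral: the Premium plan 282/1328 = 21.2%, the annual plan 242/1385 = 17.5% → the Premium plan
Overall: the Premium plan 512/1713 = 29.9%, the annual plan 488/1836 = 26.6% → the Premium plan
The Premium plan wins overall and in every signup group — no reversal.

No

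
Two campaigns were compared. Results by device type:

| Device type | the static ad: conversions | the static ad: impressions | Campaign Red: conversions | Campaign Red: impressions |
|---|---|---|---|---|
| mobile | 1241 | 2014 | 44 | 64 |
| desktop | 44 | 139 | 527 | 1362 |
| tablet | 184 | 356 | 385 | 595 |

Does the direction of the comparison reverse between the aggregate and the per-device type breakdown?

Mobile: the static ad 1241/2014 = 61.6%, Campaign Red 44/64 = 68.8% → Campaign Red
Desktop: the static ad 44/139 = 31.7%, Campaign Red 527/1362 = 38.7% → Campaign Red
Tablet: the static ad 184/356 = 51.7%, Campaign Red 385/595 = 64.7% → Campaign Red
Overall: the static ad 1469/2509 = 58.5%, Campaign Red 956/2021 = 47.3% → the static ad
Campaign Red wins each device group but the static ad wins overall — the comparison reverses. Campaign Red's impressions skew toward desktop, which has a lower base rate.

Yes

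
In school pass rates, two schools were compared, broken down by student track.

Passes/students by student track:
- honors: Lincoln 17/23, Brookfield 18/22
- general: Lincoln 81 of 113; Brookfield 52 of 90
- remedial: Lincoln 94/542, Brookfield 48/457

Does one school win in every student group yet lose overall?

No

Honors: Lincoln 17/23 = 73.9%, Brookfield 18/22 = 81.8% → Brookfield
General: Lincoln 81/113 = 71.7%, Brookfield 52/90 = 57.8% → Lincoln
Remedial: Lincoln 94/542 = 17.3%, Brookfield 48/457 = 10.5% → Lincoln
Overall: Lincoln 192/678 = 28.3%, Brookfield 118/569 = 20.7% → Lincoln
Neither sweeps: Lincoln wins 2 of 3 groups, Brookfield wins 1. Lincoln wins overall but not every group — no Simpson reversal.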